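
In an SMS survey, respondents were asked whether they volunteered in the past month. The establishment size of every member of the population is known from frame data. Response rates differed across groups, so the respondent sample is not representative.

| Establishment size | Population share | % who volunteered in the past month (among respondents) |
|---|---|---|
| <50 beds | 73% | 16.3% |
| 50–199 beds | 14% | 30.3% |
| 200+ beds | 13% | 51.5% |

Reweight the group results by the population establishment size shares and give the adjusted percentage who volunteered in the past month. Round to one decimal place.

Post-stratification weights by population share, not respondent share:
  <50 beds: 0.73 × 16.3 = 11.899
  50–199 beds: 0.14 × 30.3 = 4.242
  200+ beds: 0.13 × 51.5 = 6.695
Post-stratified estimate = 22.836 → 22.8%.

22.8%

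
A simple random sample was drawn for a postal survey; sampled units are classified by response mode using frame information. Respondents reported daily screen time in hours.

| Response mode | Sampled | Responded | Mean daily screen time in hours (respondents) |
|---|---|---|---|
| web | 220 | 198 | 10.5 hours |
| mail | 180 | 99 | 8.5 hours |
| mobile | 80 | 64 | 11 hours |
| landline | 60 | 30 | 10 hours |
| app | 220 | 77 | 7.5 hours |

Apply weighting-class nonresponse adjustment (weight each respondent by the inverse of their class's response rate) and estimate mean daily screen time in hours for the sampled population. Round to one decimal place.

Response rates by class: web 198/220 = 90%, mail 99/180 = 55%, mobile 64/80 = 80%, landline 30/60 = 50%, app 77/220 = 35%.
Weighting each respondent by the inverse class response rate inflates each class back to its sampled size, so the class weight is n_sampled:
  web: 220 × 10.5 = 2310
  mail: 180 × 8.5 = 1530
  mobile: 80 × 11 = 880
  landline: 60 × 10 = 600
  app: 220 × 7.5 = 1650
Adjusted estimate = 6970 / 760 = 9.17105 → 9.2.

9.2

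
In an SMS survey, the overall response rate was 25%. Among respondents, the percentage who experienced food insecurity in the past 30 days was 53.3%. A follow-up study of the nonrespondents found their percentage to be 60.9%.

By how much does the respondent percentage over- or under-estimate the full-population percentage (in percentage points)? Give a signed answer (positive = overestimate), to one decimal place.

Nonresponse fraction = 1 − 0.25 = 0.75.
Bias = (nonresponse fraction) × (respondent percentage − nonrespondent percentage)
     = 0.75 × (53.3 − 60.9) = 0.75 × -7.6 = -5.7.

-5.7 percentage points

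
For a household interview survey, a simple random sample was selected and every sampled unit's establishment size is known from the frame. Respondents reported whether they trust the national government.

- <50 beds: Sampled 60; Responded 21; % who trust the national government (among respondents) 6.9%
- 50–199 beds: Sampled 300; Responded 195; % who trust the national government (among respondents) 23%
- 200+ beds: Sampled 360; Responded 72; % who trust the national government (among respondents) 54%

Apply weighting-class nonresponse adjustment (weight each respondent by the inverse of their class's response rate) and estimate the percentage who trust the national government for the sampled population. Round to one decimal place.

37.2%

Response rates by class: <50 beds 21/60 = 35%, 50–199 beds 195/300 = 65%, 200+ beds 72/360 = 20%.
Inverse-response-rate weighting restores each class to its sampled count, so class totals weight by n_sampled:
  <50 beds: 60 × 6.9 = 414
  50–199 beds: 300 × 23 = 6900
  200+ beds: 360 × 54 = 19,440
Adjusted estimate = 26,754 / 720 = 37.1583 → 37.2%.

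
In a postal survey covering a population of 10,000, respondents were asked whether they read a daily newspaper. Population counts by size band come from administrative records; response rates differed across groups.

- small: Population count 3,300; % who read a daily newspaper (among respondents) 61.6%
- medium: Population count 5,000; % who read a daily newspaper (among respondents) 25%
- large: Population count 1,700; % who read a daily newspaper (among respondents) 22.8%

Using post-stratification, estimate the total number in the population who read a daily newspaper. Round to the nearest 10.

3,670

Estimated count per cell = population count × respondent percentage:
  small: 3,300 × 61.6% = 2032.8
  medium: 5,000 × 25% = 1250
  large: 1,700 × 22.8% = 387.6
Estimated total = 3670.4 → 3,670.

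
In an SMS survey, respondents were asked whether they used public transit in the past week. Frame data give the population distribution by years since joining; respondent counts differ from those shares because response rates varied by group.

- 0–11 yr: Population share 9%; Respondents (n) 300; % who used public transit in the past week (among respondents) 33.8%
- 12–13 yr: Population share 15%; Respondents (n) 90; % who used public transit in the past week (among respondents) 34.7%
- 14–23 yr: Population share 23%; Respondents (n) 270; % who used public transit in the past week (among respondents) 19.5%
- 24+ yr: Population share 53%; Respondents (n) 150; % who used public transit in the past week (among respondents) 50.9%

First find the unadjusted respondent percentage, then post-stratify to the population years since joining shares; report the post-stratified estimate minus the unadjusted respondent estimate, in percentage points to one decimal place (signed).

Without adjustment, the pooled respondent share is:
  (300/810)×33.8 + (90/810)×34.7 + (270/810)×19.5 + (150/810)×50.9 = 32.3%
Post-stratified estimate weights by population shares:
  0.09×33.8 + 0.15×34.7 + 0.23×19.5 + 0.53×50.9 = 39.709%
Difference = 39.709 − 32.3 = 7.409 pp.

+7.4 percentage points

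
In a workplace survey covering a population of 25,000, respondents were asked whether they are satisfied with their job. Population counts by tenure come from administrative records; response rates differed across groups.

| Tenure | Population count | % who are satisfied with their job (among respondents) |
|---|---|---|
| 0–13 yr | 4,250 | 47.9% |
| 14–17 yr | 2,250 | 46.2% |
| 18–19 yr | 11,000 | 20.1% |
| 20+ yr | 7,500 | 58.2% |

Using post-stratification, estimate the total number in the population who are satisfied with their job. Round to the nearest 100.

9,700

Estimated count per cell = population count × respondent percentage:
  0–13 yr: 4,250 × 47.9% = 2035.75
  14–17 yr: 2,250 × 46.2% = 1039.5
  18–19 yr: 11,000 × 20.1% = 2211
  20+ yr: 7,500 × 58.2% = 4365
Estimated total = 9651.25 → 9,700.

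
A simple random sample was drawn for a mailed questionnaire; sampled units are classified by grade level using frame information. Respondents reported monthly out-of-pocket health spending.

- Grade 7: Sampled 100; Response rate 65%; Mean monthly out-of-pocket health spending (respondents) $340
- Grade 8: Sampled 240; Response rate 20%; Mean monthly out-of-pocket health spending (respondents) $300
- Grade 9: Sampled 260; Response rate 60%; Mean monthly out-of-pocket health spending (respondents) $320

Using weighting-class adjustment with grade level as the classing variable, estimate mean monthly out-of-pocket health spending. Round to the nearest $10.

$320

With weight = n_sampled/n_responded per class, the weighted class total is n_sampled:
  Grade 7: 100 × 340 = 34,000
  Grade 8: 240 × 300 = 72,000
  Grade 9: 260 × 320 = 83,200
Adjusted estimate = 189,200 / 600 = 315.333 → $320.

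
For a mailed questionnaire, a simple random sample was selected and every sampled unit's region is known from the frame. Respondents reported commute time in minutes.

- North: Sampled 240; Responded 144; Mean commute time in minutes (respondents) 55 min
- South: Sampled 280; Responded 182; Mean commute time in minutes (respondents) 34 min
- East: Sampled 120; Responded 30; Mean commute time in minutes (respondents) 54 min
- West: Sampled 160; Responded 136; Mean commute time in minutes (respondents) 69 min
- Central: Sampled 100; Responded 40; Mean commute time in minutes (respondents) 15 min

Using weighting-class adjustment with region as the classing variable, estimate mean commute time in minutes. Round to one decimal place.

Response rates by class: North 144/240 = 60%, South 182/280 = 65%, East 30/120 = 25%, West 136/160 = 85%, Central 40/100 = 40%.
With weight = n_sampled/n_responded per class, the weighted class total is n_sampled:
  North: 240 × 55 = 13,200
  South: 280 × 34 = 9520
  East: 120 × 54 = 6480
  West: 160 × 69 = 11,040
  Central: 100 × 15 = 1500
Adjusted estimate = 41,740 / 900 = 46.3778 → 46.4.

46.4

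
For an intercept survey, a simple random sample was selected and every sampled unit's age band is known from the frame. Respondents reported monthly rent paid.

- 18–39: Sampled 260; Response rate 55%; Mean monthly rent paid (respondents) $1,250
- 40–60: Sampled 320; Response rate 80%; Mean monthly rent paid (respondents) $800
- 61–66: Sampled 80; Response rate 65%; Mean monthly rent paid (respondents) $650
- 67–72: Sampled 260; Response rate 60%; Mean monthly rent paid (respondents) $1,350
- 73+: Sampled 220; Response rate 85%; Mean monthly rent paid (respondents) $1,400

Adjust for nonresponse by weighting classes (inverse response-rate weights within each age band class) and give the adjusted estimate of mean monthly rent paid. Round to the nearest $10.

$1,130

Weighting each respondent by the inverse class response rate inflates each class back to its sampled size, so the class weight is n_sampled:
  18–39: 260 × 1250 = 325,000
  40–60: 320 × 800 = 256,000
  61–66: 80 × 650 = 52,000
  67–72: 260 × 1350 = 351,000
  73+: 220 × 1400 = 308,000
Adjusted estimate = 1,292,000 / 1,140 = 1133.33 → $1,130.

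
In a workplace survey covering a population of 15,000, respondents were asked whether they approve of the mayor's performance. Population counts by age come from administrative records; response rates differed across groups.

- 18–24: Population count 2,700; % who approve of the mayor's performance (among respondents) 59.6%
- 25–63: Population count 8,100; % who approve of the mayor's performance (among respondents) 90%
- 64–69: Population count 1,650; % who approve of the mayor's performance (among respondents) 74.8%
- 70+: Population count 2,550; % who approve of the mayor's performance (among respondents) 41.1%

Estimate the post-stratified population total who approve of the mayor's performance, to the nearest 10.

11,180

Estimated count per cell = population count × respondent percentage:
  18–24: 2,700 × 59.6% = 1609.2
  25–63: 8,100 × 90% = 7290
  64–69: 1,650 × 74.8% = 1234.2
  70+: 2,550 × 41.1% = 1048.05
Estimated total = 11181.5 → 11,180.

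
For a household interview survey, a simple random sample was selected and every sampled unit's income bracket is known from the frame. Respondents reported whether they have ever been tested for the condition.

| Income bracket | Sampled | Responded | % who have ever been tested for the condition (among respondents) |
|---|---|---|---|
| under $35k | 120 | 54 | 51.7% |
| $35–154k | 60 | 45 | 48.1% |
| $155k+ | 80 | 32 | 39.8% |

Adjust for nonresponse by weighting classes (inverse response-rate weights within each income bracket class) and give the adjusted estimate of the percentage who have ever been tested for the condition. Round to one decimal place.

47.2%

Class response rates: under $35k 54/120 = 45%, $35–154k 45/60 = 75%, $155k+ 32/80 = 40%.
Weighting each respondent by the inverse class response rate inflates each class back to its sampled size, so the class weight is n_sampled:
  under $35k: 120 × 51.7 = 6204
  $35–154k: 60 × 48.1 = 2886
  $155k+: 80 × 39.8 = 3184
Adjusted estimate = 12,274 / 260 = 47.2077 → 47.2%.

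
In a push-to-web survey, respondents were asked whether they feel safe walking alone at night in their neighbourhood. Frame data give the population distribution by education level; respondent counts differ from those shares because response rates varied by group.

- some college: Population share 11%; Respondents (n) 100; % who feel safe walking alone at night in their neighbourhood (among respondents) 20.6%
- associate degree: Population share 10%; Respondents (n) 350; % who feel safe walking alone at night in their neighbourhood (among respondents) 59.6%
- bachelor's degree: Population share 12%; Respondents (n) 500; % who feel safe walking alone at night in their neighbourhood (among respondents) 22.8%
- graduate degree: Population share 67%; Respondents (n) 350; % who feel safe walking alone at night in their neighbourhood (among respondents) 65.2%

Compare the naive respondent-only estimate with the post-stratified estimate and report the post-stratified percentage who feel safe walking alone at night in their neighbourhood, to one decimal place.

Without adjustment, the pooled respondent share is:
  (100/1300)×20.6 + (350/1300)×59.6 + (500/1300)×22.8 + (350/1300)×65.2 = 43.9538%
Reweighting by population education level shares:
  0.11×20.6 + 0.1×59.6 + 0.12×22.8 + 0.67×65.2 = 54.646%

54.6%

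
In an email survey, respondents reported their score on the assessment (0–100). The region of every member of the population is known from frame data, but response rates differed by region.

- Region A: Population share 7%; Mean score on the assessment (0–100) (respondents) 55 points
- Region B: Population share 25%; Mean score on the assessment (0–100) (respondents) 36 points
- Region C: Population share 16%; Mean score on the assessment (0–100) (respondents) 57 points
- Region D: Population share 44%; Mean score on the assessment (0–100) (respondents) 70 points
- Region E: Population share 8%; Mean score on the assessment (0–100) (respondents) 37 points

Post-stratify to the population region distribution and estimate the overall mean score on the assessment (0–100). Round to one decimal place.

55.7

Weight each group's respondent value by its population share:
  Region A: 0.07 × 55 = 3.85
  Region B: 0.25 × 36 = 9
  Region C: 0.16 × 57 = 9.12
  Region D: 0.44 × 70 = 30.8
  Region E: 0.08 × 37 = 2.96
Post-stratified estimate = 55.73 → 55.7.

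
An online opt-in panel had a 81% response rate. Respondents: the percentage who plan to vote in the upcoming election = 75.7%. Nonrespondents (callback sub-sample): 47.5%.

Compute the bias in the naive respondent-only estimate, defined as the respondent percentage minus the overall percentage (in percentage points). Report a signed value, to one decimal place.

+5.4 percentage points

Nonresponse fraction = 1 − 0.81 = 0.19.
Bias = (nonresponse fraction) × (respondent percentage − nonrespondent percentage)
     = 0.19 × (75.7 − 47.5) = 0.19 × 28.2 = 5.358.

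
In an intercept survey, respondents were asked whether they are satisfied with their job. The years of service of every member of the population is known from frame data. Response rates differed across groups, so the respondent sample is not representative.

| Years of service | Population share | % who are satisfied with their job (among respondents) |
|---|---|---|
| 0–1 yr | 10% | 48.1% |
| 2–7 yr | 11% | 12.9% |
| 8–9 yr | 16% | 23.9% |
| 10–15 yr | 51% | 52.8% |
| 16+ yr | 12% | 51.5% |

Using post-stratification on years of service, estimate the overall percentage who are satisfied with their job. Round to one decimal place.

Weight each group's respondent value by its population share:
  0–1 yr: 0.1 × 48.1 = 4.81
  2–7 yr: 0.11 × 12.9 = 1.419
  8–9 yr: 0.16 × 23.9 = 3.824
  10–15 yr: 0.51 × 52.8 = 26.928
  16+ yr: 0.12 × 51.5 = 6.18
Post-stratified estimate = 43.161 → 43.2%.

43.2%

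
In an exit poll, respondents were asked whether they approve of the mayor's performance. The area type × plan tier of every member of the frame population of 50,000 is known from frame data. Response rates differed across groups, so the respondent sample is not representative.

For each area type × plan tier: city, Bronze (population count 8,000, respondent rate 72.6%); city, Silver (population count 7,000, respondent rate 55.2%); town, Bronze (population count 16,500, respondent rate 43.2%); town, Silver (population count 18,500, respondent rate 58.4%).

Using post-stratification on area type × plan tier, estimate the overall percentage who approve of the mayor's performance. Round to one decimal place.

55.2%

Each cell contributes population-share × respondent value:
  city, Bronze: (8,000/50,000) × 72.6 = 11.616
  city, Silver: (7,000/50,000) × 55.2 = 7.728
  town, Bronze: (16,500/50,000) × 43.2 = 14.256
  town, Silver: (18,500/50,000) × 58.4 = 21.608
Post-stratified estimate = 55.208 → 55.2%.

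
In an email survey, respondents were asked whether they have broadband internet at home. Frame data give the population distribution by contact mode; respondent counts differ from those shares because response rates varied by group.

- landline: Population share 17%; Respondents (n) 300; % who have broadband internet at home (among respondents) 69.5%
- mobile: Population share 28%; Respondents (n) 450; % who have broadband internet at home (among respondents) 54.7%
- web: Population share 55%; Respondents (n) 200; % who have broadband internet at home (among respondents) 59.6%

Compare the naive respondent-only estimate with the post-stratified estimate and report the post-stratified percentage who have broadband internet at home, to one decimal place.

Unadjusted (pooled respondent) estimate weights by respondent counts:
  (300/950)×69.5 + (450/950)×54.7 + (200/950)×59.6 = 60.4053%
Reweighting by population contact mode shares:
  0.17×69.5 + 0.28×54.7 + 0.55×59.6 = 59.911%

59.9%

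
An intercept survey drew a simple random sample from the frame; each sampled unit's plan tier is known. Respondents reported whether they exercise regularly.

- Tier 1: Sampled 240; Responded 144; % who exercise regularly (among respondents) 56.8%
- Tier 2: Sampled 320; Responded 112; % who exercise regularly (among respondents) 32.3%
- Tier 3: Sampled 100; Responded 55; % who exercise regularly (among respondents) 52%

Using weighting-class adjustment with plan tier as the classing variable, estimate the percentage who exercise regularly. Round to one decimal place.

44.2%

Response rates by class: Tier 1 144/240 = 60%, Tier 2 112/320 = 35%, Tier 3 55/100 = 55%.
Weighting each respondent by the inverse class response rate inflates each class back to its sampled size, so the class weight is n_sampled:
  Tier 1: 240 × 56.8 = 13,632
  Tier 2: 320 × 32.3 = 10,336
  Tier 3: 100 × 52 = 5200
Adjusted estimate = 29,168 / 660 = 44.1939 → 44.2%.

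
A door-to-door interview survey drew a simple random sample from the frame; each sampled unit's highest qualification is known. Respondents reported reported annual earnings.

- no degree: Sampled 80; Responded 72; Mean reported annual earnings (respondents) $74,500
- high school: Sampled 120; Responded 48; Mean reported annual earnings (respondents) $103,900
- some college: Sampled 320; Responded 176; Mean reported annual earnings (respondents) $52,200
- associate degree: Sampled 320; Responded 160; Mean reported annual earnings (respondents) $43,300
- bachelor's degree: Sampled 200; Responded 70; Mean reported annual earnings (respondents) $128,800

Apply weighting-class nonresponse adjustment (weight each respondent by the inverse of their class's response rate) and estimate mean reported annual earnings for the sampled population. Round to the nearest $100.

$71,900

Class response rates: no degree 72/80 = 90%, high school 48/120 = 40%, some college 176/320 = 55%, associate degree 160/320 = 50%, bachelor's degree 70/200 = 35%.
With weight = n_sampled/n_responded per class, the weighted class total is n_sampled:
  no degree: 80 × 74,500 = 5,960,000
  high school: 120 × 103,900 = 12,468,000
  some college: 320 × 52,200 = 16,704,000
  associate degree: 320 × 43,300 = 13,856,000
  bachelor's degree: 200 × 128,800 = 25,760,000
Adjusted estimate = 74,748,000 / 1,040 = 71873.1 → $71,900.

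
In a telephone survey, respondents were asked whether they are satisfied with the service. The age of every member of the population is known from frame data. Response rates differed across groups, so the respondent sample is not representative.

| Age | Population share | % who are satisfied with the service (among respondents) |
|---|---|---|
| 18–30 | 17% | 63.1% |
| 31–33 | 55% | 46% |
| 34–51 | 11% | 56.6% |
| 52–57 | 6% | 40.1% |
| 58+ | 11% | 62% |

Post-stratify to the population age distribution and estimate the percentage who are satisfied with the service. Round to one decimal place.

51.5%

Weight each group's respondent value by its population share:
  18–30: 0.17 × 63.1 = 10.727
  31–33: 0.55 × 46 = 25.3
  34–51: 0.11 × 56.6 = 6.226
  52–57: 0.06 × 40.1 = 2.406
  58+: 0.11 × 62 = 6.82
Post-stratified estimate = 51.479 → 51.5%.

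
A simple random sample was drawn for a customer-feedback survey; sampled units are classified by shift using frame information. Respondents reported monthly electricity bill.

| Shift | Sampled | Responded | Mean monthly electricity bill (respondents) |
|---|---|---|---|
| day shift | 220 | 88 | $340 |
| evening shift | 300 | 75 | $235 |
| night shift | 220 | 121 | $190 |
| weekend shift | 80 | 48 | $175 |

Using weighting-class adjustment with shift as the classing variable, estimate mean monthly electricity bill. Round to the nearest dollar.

Class response rates: day shift 88/220 = 40%, evening shift 75/300 = 25%, night shift 121/220 = 55%, weekend shift 48/80 = 60%.
With weight = n_sampled/n_responded per class, the weighted class total is n_sampled:
  day shift: 220 × 340 = 74,800
  evening shift: 300 × 235 = 70,500
  night shift: 220 × 190 = 41,800
  weekend shift: 80 × 175 = 14,000
Adjusted estimate = 201,100 / 820 = 245.244 → $245.

$245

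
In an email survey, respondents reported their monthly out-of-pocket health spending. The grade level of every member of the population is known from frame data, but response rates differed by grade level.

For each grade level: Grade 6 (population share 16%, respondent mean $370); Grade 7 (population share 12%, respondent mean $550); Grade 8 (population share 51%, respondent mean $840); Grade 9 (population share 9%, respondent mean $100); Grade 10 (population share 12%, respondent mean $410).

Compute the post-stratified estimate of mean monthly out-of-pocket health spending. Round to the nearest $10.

$610

Reweight to the known grade level distribution:
  Grade 6: 0.16 × 370 = 59.2
  Grade 7: 0.12 × 550 = 66
  Grade 8: 0.51 × 840 = 428.4
  Grade 9: 0.09 × 100 = 9
  Grade 10: 0.12 × 410 = 49.2
Post-stratified estimate = 611.8 → $610.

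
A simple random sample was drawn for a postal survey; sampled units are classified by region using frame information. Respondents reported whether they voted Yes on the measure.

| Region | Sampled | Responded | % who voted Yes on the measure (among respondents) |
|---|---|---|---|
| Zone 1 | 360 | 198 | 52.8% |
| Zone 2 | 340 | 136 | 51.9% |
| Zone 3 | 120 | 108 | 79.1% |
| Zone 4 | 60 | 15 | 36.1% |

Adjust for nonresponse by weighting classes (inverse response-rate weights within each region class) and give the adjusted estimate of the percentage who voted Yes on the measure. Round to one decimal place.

54.9%

Class response rates: Zone 1 198/360 = 55%, Zone 2 136/340 = 40%, Zone 3 108/120 = 90%, Zone 4 15/60 = 25%.
Weighting each respondent by the inverse class response rate inflates each class back to its sampled size, so the class weight is n_sampled:
  Zone 1: 360 × 52.8 = 19,008
  Zone 2: 340 × 51.9 = 17,646
  Zone 3: 120 × 79.1 = 9492
  Zone 4: 60 × 36.1 = 2166
Adjusted estimate = 48,312 / 880 = 54.9 → 54.9%.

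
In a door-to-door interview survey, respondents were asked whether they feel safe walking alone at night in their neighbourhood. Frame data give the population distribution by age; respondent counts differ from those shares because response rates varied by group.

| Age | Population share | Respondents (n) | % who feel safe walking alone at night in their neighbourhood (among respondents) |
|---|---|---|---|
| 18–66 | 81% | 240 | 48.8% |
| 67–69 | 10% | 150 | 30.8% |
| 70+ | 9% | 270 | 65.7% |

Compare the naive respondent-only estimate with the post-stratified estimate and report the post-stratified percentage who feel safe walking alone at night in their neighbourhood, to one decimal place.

Without adjustment, the pooled respondent share is:
  (240/660)×48.8 + (150/660)×30.8 + (270/660)×65.7 = 51.6227%
Reweighting by population age shares:
  0.81×48.8 + 0.1×30.8 + 0.09×65.7 = 48.521%

48.5%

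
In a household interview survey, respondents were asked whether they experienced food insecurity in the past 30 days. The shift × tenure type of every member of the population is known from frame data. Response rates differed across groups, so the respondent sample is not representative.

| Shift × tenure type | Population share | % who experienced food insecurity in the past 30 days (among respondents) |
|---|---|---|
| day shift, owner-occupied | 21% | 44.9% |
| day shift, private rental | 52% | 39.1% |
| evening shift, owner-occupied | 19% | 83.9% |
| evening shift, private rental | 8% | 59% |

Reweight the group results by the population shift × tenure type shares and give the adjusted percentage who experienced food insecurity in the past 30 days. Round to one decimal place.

Weight each group's respondent value by its population share:
  day shift, owner-occupied: 0.21 × 44.9 = 9.429
  day shift, private rental: 0.52 × 39.1 = 20.332
  evening shift, owner-occupied: 0.19 × 83.9 = 15.941
  evening shift, private rental: 0.08 × 59 = 4.72
Post-stratified estimate = 50.422 → 50.4%.

50.4%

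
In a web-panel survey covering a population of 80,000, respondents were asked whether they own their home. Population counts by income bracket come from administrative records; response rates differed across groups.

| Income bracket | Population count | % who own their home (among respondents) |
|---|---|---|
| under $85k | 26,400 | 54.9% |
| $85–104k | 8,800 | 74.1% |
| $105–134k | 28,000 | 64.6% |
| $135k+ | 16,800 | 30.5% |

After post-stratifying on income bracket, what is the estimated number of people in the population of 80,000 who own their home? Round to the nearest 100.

44,200

Apply each group's respondent rate to its population count:
  under $85k: 26,400 × 54.9% = 14493.6
  $85–104k: 8,800 × 74.1% = 6520.8
  $105–134k: 28,000 × 64.6% = 18,088
  $135k+: 16,800 × 30.5% = 5124
Estimated total = 44226.4 → 44,200.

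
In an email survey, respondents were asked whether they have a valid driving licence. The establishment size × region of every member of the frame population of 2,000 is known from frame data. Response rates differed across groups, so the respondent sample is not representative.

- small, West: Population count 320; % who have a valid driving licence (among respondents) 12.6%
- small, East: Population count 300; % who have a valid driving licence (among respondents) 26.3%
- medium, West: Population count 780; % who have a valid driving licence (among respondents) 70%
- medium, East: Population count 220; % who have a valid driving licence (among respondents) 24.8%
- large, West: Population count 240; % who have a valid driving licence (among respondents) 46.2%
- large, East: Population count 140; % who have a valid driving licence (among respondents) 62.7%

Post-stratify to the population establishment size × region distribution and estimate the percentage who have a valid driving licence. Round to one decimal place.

Post-stratification weights by population share, not respondent share:
  small, West: (320/2,000) × 12.6 = 2.016
  small, East: (300/2,000) × 26.3 = 3.945
  medium, West: (780/2,000) × 70 = 27.3
  medium, East: (220/2,000) × 24.8 = 2.728
  large, West: (240/2,000) × 46.2 = 5.544
  large, East: (140/2,000) × 62.7 = 4.389
Post-stratified estimate = 45.922 → 45.9%.

45.9%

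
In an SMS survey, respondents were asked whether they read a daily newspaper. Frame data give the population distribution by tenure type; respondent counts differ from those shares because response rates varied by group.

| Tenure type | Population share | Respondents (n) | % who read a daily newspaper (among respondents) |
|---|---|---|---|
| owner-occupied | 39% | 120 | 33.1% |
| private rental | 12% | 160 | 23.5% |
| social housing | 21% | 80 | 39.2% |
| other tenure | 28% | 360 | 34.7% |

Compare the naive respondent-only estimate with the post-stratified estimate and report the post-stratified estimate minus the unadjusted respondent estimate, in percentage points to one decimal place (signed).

+1.2 percentage points

Unadjusted (pooled respondent) estimate weights by respondent counts:
  (120/720)×33.1 + (160/720)×23.5 + (80/720)×39.2 + (360/720)×34.7 = 32.4444%
Post-stratifying to population shares instead:
  0.39×33.1 + 0.12×23.5 + 0.21×39.2 + 0.28×34.7 = 33.677%
Difference = 33.677 − 32.4444 = 1.2326 pp.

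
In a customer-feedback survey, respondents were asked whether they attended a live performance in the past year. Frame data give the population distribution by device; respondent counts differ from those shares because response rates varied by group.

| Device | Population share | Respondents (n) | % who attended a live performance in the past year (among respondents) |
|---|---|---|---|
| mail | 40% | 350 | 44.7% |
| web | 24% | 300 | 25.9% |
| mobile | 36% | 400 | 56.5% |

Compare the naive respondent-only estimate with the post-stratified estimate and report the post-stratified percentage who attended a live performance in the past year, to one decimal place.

Unadjusted (pooled respondent) estimate weights by respondent counts:
  (350/1050)×44.7 + (300/1050)×25.9 + (400/1050)×56.5 = 43.8238%
Post-stratified estimate weights by population shares:
  0.4×44.7 + 0.24×25.9 + 0.36×56.5 = 44.436%

44.4%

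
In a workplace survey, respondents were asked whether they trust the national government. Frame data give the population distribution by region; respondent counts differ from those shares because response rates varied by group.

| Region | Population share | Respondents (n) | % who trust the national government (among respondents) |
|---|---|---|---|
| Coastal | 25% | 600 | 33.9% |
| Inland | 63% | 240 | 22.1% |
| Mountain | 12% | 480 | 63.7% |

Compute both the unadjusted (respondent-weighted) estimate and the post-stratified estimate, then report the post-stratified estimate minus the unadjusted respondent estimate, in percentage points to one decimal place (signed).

Unadjusted (pooled respondent) estimate weights by respondent counts:
  (600/1320)×33.9 + (240/1320)×22.1 + (480/1320)×63.7 = 42.5909%
Post-stratified estimate weights by population shares:
  0.25×33.9 + 0.63×22.1 + 0.12×63.7 = 30.042%
Difference = 30.042 − 42.5909 = -12.5489 pp.

-12.5 percentage points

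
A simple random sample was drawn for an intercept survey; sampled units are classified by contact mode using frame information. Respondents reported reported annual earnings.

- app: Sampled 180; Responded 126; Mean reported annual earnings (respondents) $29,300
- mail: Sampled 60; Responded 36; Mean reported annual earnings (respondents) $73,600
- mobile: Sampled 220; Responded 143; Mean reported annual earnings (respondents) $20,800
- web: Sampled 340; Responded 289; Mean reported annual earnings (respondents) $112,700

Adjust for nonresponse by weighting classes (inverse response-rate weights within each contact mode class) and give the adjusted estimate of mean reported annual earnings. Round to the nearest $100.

$65,700

Class response rates: app 126/180 = 70%, mail 36/60 = 60%, mobile 143/220 = 65%, web 289/340 = 85%.
Each respondent's weight = sampled/responded in their class; summing within a class gives n_sampled, so:
  app: 180 × 29,300 = 5,274,000
  mail: 60 × 73,600 = 4,416,000
  mobile: 220 × 20,800 = 4,576,000
  web: 340 × 112,700 = 38,318,000
Adjusted estimate = 52,584,000 / 800 = 65,730 → $65,700.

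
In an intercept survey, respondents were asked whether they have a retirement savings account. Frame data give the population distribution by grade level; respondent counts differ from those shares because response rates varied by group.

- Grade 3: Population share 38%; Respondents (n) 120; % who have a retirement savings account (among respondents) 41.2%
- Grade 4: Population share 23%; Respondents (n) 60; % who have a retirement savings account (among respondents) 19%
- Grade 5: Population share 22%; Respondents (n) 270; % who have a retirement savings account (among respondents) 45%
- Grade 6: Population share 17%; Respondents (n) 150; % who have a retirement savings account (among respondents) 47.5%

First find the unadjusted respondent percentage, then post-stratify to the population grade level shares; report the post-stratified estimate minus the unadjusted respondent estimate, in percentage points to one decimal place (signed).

-4.3 percentage points

Without adjustment, the pooled respondent share is:
  (120/600)×41.2 + (60/600)×19 + (270/600)×45 + (150/600)×47.5 = 42.265%
Post-stratified estimate weights by population shares:
  0.38×41.2 + 0.23×19 + 0.22×45 + 0.17×47.5 = 38.001%
Difference = 38.001 − 42.265 = -4.264 pp.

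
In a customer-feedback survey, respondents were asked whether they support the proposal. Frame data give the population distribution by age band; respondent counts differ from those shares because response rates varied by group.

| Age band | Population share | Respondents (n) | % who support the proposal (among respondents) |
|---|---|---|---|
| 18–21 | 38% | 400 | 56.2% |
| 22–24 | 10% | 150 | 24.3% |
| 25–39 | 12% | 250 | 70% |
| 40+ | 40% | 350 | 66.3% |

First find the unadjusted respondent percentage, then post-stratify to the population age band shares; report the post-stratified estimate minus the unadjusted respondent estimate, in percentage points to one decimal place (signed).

Without adjustment, the pooled respondent share is:
  (400/1150)×56.2 + (150/1150)×24.3 + (250/1150)×70 + (350/1150)×66.3 = 58.113%
Post-stratified estimate weights by population shares:
  0.38×56.2 + 0.1×24.3 + 0.12×70 + 0.4×66.3 = 58.706%
Difference = 58.706 − 58.113 = 0.593 pp.

+0.6 percentage points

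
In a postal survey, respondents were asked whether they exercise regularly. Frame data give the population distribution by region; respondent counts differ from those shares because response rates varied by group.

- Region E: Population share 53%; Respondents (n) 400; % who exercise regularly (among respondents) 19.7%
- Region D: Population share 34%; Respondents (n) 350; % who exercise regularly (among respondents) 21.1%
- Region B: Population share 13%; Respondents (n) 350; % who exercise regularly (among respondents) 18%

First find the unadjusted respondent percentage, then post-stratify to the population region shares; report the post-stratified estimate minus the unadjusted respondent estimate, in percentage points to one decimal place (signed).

Naive respondent-only estimate (weights = respondent counts):
  (400/1100)×19.7 + (350/1100)×21.1 + (350/1100)×18 = 19.6045%
Post-stratified estimate weights by population shares:
  0.53×19.7 + 0.34×21.1 + 0.13×18 = 19.955%
Difference = 19.955 − 19.6045 = 0.3505 pp.

+0.4 percentage points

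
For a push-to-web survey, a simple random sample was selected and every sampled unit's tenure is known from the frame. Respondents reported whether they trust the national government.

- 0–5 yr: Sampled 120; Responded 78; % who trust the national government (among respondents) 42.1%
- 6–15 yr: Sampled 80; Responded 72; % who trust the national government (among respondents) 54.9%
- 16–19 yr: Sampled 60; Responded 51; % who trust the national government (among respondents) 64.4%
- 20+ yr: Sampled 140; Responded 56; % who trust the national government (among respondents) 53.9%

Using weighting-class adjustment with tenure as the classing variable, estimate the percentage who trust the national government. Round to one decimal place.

Response rates by class: 0–5 yr 78/120 = 65%, 6–15 yr 72/80 = 90%, 16–19 yr 51/60 = 85%, 20+ yr 56/140 = 40%.
Inverse-response-rate weighting restores each class to its sampled count, so class totals weight by n_sampled:
  0–5 yr: 120 × 42.1 = 5052
  6–15 yr: 80 × 54.9 = 4392
  16–19 yr: 60 × 64.4 = 3864
  20+ yr: 140 × 53.9 = 7546
Adjusted estimate = 20,854 / 400 = 52.135 → 52.1%.

52.1%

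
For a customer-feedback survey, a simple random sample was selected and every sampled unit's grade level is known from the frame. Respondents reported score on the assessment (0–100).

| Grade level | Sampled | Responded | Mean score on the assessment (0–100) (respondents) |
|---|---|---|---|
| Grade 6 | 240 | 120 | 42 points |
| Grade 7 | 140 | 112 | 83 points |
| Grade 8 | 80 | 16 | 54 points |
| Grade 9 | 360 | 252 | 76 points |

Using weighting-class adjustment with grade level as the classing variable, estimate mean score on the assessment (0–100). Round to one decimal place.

Response rates by class: Grade 6 120/240 = 50%, Grade 7 112/140 = 80%, Grade 8 16/80 = 20%, Grade 9 252/360 = 70%.
With weight = n_sampled/n_responded per class, the weighted class total is n_sampled:
  Grade 6: 240 × 42 = 10,080
  Grade 7: 140 × 83 = 11,620
  Grade 8: 80 × 54 = 4320
  Grade 9: 360 × 76 = 27,360
Adjusted estimate = 53,380 / 820 = 65.0976 → 65.1.

65.1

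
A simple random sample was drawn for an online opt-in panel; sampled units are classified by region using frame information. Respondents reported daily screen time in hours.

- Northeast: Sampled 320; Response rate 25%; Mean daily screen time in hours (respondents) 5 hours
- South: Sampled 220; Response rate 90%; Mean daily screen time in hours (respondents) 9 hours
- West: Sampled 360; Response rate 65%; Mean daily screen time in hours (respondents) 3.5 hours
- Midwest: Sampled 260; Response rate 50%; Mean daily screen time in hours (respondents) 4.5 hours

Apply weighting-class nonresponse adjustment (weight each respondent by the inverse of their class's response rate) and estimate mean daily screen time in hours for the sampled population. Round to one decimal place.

5.2

Weighting each respondent by the inverse class response rate inflates each class back to its sampled size, so the class weight is n_sampled:
  Northeast: 320 × 5 = 1600
  South: 220 × 9 = 1980
  West: 360 × 3.5 = 1260
  Midwest: 260 × 4.5 = 1170
Adjusted estimate = 6010 / 1,160 = 5.18103 → 5.2.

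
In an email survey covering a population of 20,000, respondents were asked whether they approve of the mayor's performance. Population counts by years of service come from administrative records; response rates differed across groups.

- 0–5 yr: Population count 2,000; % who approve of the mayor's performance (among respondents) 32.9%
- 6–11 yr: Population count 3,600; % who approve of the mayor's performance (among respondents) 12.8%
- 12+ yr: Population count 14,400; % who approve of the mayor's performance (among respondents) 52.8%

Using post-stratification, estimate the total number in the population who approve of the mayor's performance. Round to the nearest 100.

Each cell contributes its population count × the respondent rate:
  0–5 yr: 2,000 × 32.9% = 658
  6–11 yr: 3,600 × 12.8% = 460.8
  12+ yr: 14,400 × 52.8% = 7603.2
Estimated total = 8722 → 8,700.

8,700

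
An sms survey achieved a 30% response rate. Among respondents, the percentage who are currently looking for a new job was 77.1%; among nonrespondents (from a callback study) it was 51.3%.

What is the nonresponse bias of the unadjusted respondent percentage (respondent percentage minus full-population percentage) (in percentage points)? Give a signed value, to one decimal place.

+18.1 percentage points

Nonresponse fraction = 1 − 0.3 = 0.7.
Bias = (nonresponse fraction) × (respondent percentage − nonrespondent percentage)
     = 0.7 × (77.1 − 51.3) = 0.7 × 25.8 = 18.06.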